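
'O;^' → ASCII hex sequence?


String: 'O;^'  (3 characters)
Per-character ASCII lookup:
  'O': uppercase starts at 65: 'O' = 65 + 14 = 79 → 0x4F
  ';': special character: ';' = 59 → 0x3B
  '^': special character: '^' = 94 → 0x5E
= 0x4F 0x3B 0x5E


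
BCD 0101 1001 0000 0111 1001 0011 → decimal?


Each 4-bit group → digit:
  0101 → 5
  1001 → 9
  0000 → 0
  0111 → 7
  1001 → 9
  0011 → 3
= 590793


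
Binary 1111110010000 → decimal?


Positional values:
Bit 4: 1 × 2^4 = 16
Bit 7: 1 × 2^7 = 128
Bit 8: 1 × 2^8 = 256
Bit 9: 1 × 2^9 = 512
Bit 10: 1 × 2^10 = 1024
Bit 11: 1 × 2^11 = 2048
Bit 12: 1 × 2^12 = 4096
Sum = 16 + 128 + 256 + 512 + 1024 + 2048 + 4096
= 8080


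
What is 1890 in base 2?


Divide by 2 repeatedly:
1890 ÷ 2 = 945 remainder 0
945 ÷ 2 = 472 remainder 1
472 ÷ 2 = 236 remainder 0
236 ÷ 2 = 118 remainder 0
118 ÷ 2 = 59 remainder 0
59 ÷ 2 = 29 remainder 1
29 ÷ 2 = 14 remainder 1
14 ÷ 2 = 7 remainder 0
7 ÷ 2 = 3 remainder 1
3 ÷ 2 = 1 remainder 1
1 ÷ 2 = 0 remainder 1
Reading remainders bottom-up:
= 11101100010


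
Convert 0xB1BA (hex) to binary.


Each hex digit → 4 binary bits:
  B = 1011
  1 = 0001
  B = 1011
  A = 1010
Concatenate: 1011 0001 1011 1010
= 1011000110111010


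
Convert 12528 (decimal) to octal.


Divide by 8 repeatedly:
12528 ÷ 8 = 1566 remainder 0
1566 ÷ 8 = 195 remainder 6
195 ÷ 8 = 24 remainder 3
24 ÷ 8 = 3 remainder 0
3 ÷ 8 = 0 remainder 3
Reading remainders bottom-up:
= 0o30360


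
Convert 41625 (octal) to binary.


Each octal digit → 3 binary bits:
  4 = 100
  1 = 001
  6 = 110
  2 = 010
  5 = 101
Concatenate: 100 001 110 010 101
= 100001110010101


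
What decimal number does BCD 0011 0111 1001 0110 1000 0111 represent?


Each 4-bit group → digit:
  0011 → 3
  0111 → 7
  1001 → 9
  0110 → 6
  1000 → 8
  0111 → 7
= 379687


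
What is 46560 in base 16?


Divide by 16 repeatedly:
46560 ÷ 16 = 2910 remainder 0 (0)
2910 ÷ 16 = 181 remainder 14 (E)
181 ÷ 16 = 11 remainder 5 (5)
11 ÷ 16 = 0 remainder 11 (B)
Reading remainders bottom-up:
= 0xB5E0


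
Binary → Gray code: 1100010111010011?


Binary: 1100010111010011
Gray code: G = B XOR (B >> 1)
B >> 1 = 0110001011101001
1100010111010011 XOR 0110001011101001:
  1 XOR 0 = 1
  1 XOR 1 = 0
  0 XOR 1 = 1
  0 XOR 0 = 0
  0 XOR 0 = 0
  1 XOR 0 = 1
  0 XOR 1 = 1
  1 XOR 0 = 1
  1 XOR 1 = 0
  1 XOR 1 = 0
  0 XOR 1 = 1
  1 XOR 0 = 1
  0 XOR 1 = 1
  0 XOR 0 = 0
  1 XOR 0 = 1
  1 XOR 1 = 0
= 1010011100111010


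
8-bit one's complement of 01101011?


Original: 01101011
Invert all bits:
  bit 0: 0 → 1
  bit 1: 1 → 0
  bit 2: 1 → 0
  bit 3: 0 → 1
  bit 4: 1 → 0
  bit 5: 0 → 1
  bit 6: 1 → 0
  bit 7: 1 → 0
= 10010100


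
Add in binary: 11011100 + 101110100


Align and add column by column (LSB to MSB, carry propagating):
  0011011100
+ 0101110100
  ----------
  col 0: 0 + 0 + 0 (carry in) = 0 → bit 0, carry out 0
  col 1: 0 + 0 + 0 (carry in) = 0 → bit 0, carry out 0
  col 2: 1 + 1 + 0 (carry in) = 2 → bit 0, carry out 1
  col 3: 1 + 0 + 1 (carry in) = 2 → bit 0, carry out 1
  col 4: 1 + 1 + 1 (carry in) = 3 → bit 1, carry out 1
  col 5: 0 + 1 + 1 (carry in) = 2 → bit 0, carry out 1
  col 6: 1 + 1 + 1 (carry in) = 3 → bit 1, carry out 1
  col 7: 1 + 0 + 1 (carry in) = 2 → bit 0, carry out 1
  col 8: 0 + 1 + 1 (carry in) = 2 → bit 0, carry out 1
  col 9: 0 + 0 + 1 (carry in) = 1 → bit 1, carry out 0
Reading bits MSB→LSB: 1001010000
Strip leading zeros: 1001010000
= 1001010000


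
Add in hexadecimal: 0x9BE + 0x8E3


Align and add column by column (LSB to MSB, each column mod 16 with carry):
  09BE
+ 08E3
  ----
  col 0: E(14) + 3(3) + 0 (carry in) = 17 → 1(1), carry out 1
  col 1: B(11) + E(14) + 1 (carry in) = 26 → A(10), carry out 1
  col 2: 9(9) + 8(8) + 1 (carry in) = 18 → 2(2), carry out 1
  col 3: 0(0) + 0(0) + 1 (carry in) = 1 → 1(1), carry out 0
Reading digits MSB→LSB: 12A1
Strip leading zeros: 12A1
= 0x12A1


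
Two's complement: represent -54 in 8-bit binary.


Original: 00110110
Step 1 - Invert all bits: 11001001
Step 2 - Add 1: 11001001 + 1
= 11001010 (represents -54)


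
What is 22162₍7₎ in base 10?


Positional values (base 7):
  2 × 7^0 = 2 × 1 = 2
  6 × 7^1 = 6 × 7 = 42
  1 × 7^2 = 1 × 49 = 49
  2 × 7^3 = 2 × 343 = 686
  2 × 7^4 = 2 × 2401 = 4802
Sum = 2 + 42 + 49 + 686 + 4802
= 5581


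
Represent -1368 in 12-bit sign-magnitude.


Sign bit: 1 (negative)
Magnitude: 1368 = 10101011000
= 110101011000


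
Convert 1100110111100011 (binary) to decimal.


Positional values:
Bit 0: 1 × 2^0 = 1
Bit 1: 1 × 2^1 = 2
Bit 5: 1 × 2^5 = 32
Bit 6: 1 × 2^6 = 64
Bit 7: 1 × 2^7 = 128
Bit 8: 1 × 2^8 = 256
Bit 10: 1 × 2^10 = 1024
Bit 11: 1 × 2^11 = 2048
Bit 14: 1 × 2^14 = 16384
Bit 15: 1 × 2^15 = 32768
Sum = 1 + 2 + 32 + 64 + 128 + 256 + 1024 + 2048 + 16384 + 32768
= 52707


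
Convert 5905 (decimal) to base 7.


Divide by 7 repeatedly:
5905 ÷ 7 = 843 remainder 4
843 ÷ 7 = 120 remainder 3
120 ÷ 7 = 17 remainder 1
17 ÷ 7 = 2 remainder 3
2 ÷ 7 = 0 remainder 2
Reading remainders bottom-up:
= 23134


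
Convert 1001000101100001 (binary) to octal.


Group into 3-bit groups: 001001000101100001
  001 = 1
  001 = 1
  000 = 0
  101 = 5
  100 = 4
  001 = 1
= 0o110541


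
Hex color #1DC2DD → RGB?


Hex: #1DC2DD
R = 1D₁₆ = 29
G = C2₁₆ = 194
B = DD₁₆ = 221
= RGB(29, 194, 221)


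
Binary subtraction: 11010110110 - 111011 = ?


Align and subtract column by column (LSB to MSB, borrowing when needed):
  11010110110
- 00000111011
  -----------
  col 0: (0 - 0 borrow-in) - 1 → borrow from next column: (0+2) - 1 = 1, borrow out 1
  col 1: (1 - 1 borrow-in) - 1 → borrow from next column: (0+2) - 1 = 1, borrow out 1
  col 2: (1 - 1 borrow-in) - 0 → 0 - 0 = 0, borrow out 0
  col 3: (0 - 0 borrow-in) - 1 → borrow from next column: (0+2) - 1 = 1, borrow out 1
  col 4: (1 - 1 borrow-in) - 1 → borrow from next column: (0+2) - 1 = 1, borrow out 1
  col 5: (1 - 1 borrow-in) - 1 → borrow from next column: (0+2) - 1 = 1, borrow out 1
  col 6: (0 - 1 borrow-in) - 0 → borrow from next column: (-1+2) - 0 = 1, borrow out 1
  col 7: (1 - 1 borrow-in) - 0 → 0 - 0 = 0, borrow out 0
  col 8: (0 - 0 borrow-in) - 0 → 0 - 0 = 0, borrow out 0
  col 9: (1 - 0 borrow-in) - 0 → 1 - 0 = 1, borrow out 0
  col 10: (1 - 0 borrow-in) - 0 → 1 - 0 = 1, borrow out 0
Reading bits MSB→LSB: 11001111011
Strip leading zeros: 11001111011
= 11001111011


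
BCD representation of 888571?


Each digit → 4-bit binary:
  8 → 1000
  8 → 1000
  8 → 1000
  5 → 0101
  7 → 0111
  1 → 0001
= 1000 1000 1000 0101 0111 0001


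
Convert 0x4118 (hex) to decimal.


Positional values:
Position 0: 8 × 16^0 = 8 × 1 = 8
Position 1: 1 × 16^1 = 1 × 16 = 16
Position 2: 1 × 16^2 = 1 × 256 = 256
Position 3: 4 × 16^3 = 4 × 4096 = 16384
Sum = 8 + 16 + 256 + 16384
= 16664


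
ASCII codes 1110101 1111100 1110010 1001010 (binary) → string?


Codes (binary): 1110101 1111100 1110010 1001010
Per-code ASCII lookup:
  1110101 = 117  (range 97-122: lowercase, 117 - 97 = 20) → 'u'
  1111100 = 124  (special character) → '|'
  1110010 = 114  (range 97-122: lowercase, 114 - 97 = 17) → 'r'
  1001010 = 74  (range 65-90: uppercase, 74 - 65 = 9) → 'J'
= 'u|rJ'


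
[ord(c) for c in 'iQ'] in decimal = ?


String: 'iQ'  (2 characters)
Per-character ASCII lookup:
  'i': lowercase starts at 97: 'i' = 97 + 8 = 105
  'Q': uppercase starts at 65: 'Q' = 65 + 16 = 81
= 105 81


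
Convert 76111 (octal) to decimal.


Positional values:
Position 0: 1 × 8^0 = 1
Position 1: 1 × 8^1 = 8
Position 2: 1 × 8^2 = 64
Position 3: 6 × 8^3 = 3072
Position 4: 7 × 8^4 = 28672
Sum = 1 + 8 + 64 + 3072 + 28672
= 31817


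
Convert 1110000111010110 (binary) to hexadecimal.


Group into 4-bit nibbles: 1110000111010110
  1110 = E
  0001 = 1
  1101 = D
  0110 = 6
= 0xE1D6


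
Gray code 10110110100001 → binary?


Gray code: 10110110100001
MSB stays the same: 1
Each subsequent bit = prev_binary XOR current_gray:
  B[1] = 1 XOR 0 = 1
  B[2] = 1 XOR 1 = 0
  B[3] = 0 XOR 1 = 1
  B[4] = 1 XOR 0 = 1
  B[5] = 1 XOR 1 = 0
  B[6] = 0 XOR 1 = 1
  B[7] = 1 XOR 0 = 1
  B[8] = 1 XOR 1 = 0
  B[9] = 0 XOR 0 = 0
  B[10] = 0 XOR 0 = 0
  B[11] = 0 XOR 0 = 0
  B[12] = 0 XOR 0 = 0
  B[13] = 0 XOR 1 = 1
= 11011011000001 (14017 decimal)


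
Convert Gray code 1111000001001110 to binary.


Gray code: 1111000001001110
MSB stays the same: 1
Each subsequent bit = prev_binary XOR current_gray:
  B[1] = 1 XOR 1 = 0
  B[2] = 0 XOR 1 = 1
  B[3] = 1 XOR 1 = 0
  B[4] = 0 XOR 0 = 0
  B[5] = 0 XOR 0 = 0
  B[6] = 0 XOR 0 = 0
  B[7] = 0 XOR 0 = 0
  B[8] = 0 XOR 0 = 0
  B[9] = 0 XOR 1 = 1
  B[10] = 1 XOR 0 = 1
  B[11] = 1 XOR 0 = 1
  B[12] = 1 XOR 1 = 0
  B[13] = 0 XOR 1 = 1
  B[14] = 1 XOR 1 = 0
  B[15] = 0 XOR 0 = 0
= 1010000001110100 (41076 decimal)


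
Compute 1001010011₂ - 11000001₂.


Align and subtract column by column (LSB to MSB, borrowing when needed):
  1001010011
- 0011000001
  ----------
  col 0: (1 - 0 borrow-in) - 1 → 1 - 1 = 0, borrow out 0
  col 1: (1 - 0 borrow-in) - 0 → 1 - 0 = 1, borrow out 0
  col 2: (0 - 0 borrow-in) - 0 → 0 - 0 = 0, borrow out 0
  col 3: (0 - 0 borrow-in) - 0 → 0 - 0 = 0, borrow out 0
  col 4: (1 - 0 borrow-in) - 0 → 1 - 0 = 1, borrow out 0
  col 5: (0 - 0 borrow-in) - 0 → 0 - 0 = 0, borrow out 0
  col 6: (1 - 0 borrow-in) - 1 → 1 - 1 = 0, borrow out 0
  col 7: (0 - 0 borrow-in) - 1 → borrow from next column: (0+2) - 1 = 1, borrow out 1
  col 8: (0 - 1 borrow-in) - 0 → borrow from next column: (-1+2) - 0 = 1, borrow out 1
  col 9: (1 - 1 borrow-in) - 0 → 0 - 0 = 0, borrow out 0
Reading bits MSB→LSB: 0110010010
Strip leading zeros: 110010010
= 110010010


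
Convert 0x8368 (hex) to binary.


Each hex digit → 4 binary bits:
  8 = 1000
  3 = 0011
  6 = 0110
  8 = 1000
Concatenate: 1000 0011 0110 1000
= 1000001101101000


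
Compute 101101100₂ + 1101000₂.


Align and add column by column (LSB to MSB, carry propagating):
  0101101100
+ 0001101000
  ----------
  col 0: 0 + 0 + 0 (carry in) = 0 → bit 0, carry out 0
  col 1: 0 + 0 + 0 (carry in) = 0 → bit 0, carry out 0
  col 2: 1 + 0 + 0 (carry in) = 1 → bit 1, carry out 0
  col 3: 1 + 1 + 0 (carry in) = 2 → bit 0, carry out 1
  col 4: 0 + 0 + 1 (carry in) = 1 → bit 1, carry out 0
  col 5: 1 + 1 + 0 (carry in) = 2 → bit 0, carry out 1
  col 6: 1 + 1 + 1 (carry in) = 3 → bit 1, carry out 1
  col 7: 0 + 0 + 1 (carry in) = 1 → bit 1, carry out 0
  col 8: 1 + 0 + 0 (carry in) = 1 → bit 1, carry out 0
  col 9: 0 + 0 + 0 (carry in) = 0 → bit 0, carry out 0
Reading bits MSB→LSB: 0111010100
Strip leading zeros: 111010100
= 111010100


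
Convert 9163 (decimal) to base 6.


Divide by 6 repeatedly:
9163 ÷ 6 = 1527 remainder 1
1527 ÷ 6 = 254 remainder 3
254 ÷ 6 = 42 remainder 2
42 ÷ 6 = 7 remainder 0
7 ÷ 6 = 1 remainder 1
1 ÷ 6 = 0 remainder 1
Reading remainders bottom-up:
= 110231


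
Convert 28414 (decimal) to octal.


Divide by 8 repeatedly:
28414 ÷ 8 = 3551 remainder 6
3551 ÷ 8 = 443 remainder 7
443 ÷ 8 = 55 remainder 3
55 ÷ 8 = 6 remainder 7
6 ÷ 8 = 0 remainder 6
Reading remainders bottom-up:
= 0o67376


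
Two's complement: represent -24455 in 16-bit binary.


Original: 0101111110000111
Step 1 - Invert all bits: 1010000001111000
Step 2 - Add 1: 1010000001111000 + 1
= 1010000001111001 (represents -24455)


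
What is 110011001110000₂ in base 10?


Positional values:
Bit 4: 1 × 2^4 = 16
Bit 5: 1 × 2^5 = 32
Bit 6: 1 × 2^6 = 64
Bit 9: 1 × 2^9 = 512
Bit 10: 1 × 2^10 = 1024
Bit 13: 1 × 2^13 = 8192
Bit 14: 1 × 2^14 = 16384
Sum = 16 + 32 + 64 + 512 + 1024 + 8192 + 16384
= 26224


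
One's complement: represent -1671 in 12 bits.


Original: 011010000111
Invert all bits:
  bit 0: 0 → 1
  bit 1: 1 → 0
  bit 2: 1 → 0
  bit 3: 0 → 1
  bit 4: 1 → 0
  bit 5: 0 → 1
  bit 6: 0 → 1
  bit 7: 0 → 1
  bit 8: 0 → 1
  bit 9: 1 → 0
  bit 10: 1 → 0
  bit 11: 1 → 0
= 100101111000


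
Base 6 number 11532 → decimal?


Positional values (base 6):
  2 × 6^0 = 2 × 1 = 2
  3 × 6^1 = 3 × 6 = 18
  5 × 6^2 = 5 × 36 = 180
  1 × 6^3 = 1 × 216 = 216
  1 × 6^4 = 1 × 1296 = 1296
Sum = 2 + 18 + 180 + 216 + 1296
= 1712


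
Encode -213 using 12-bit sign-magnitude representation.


Sign bit: 1 (negative)
Magnitude: 213 = 00011010101
= 100011010101


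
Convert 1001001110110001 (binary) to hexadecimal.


Group into 4-bit nibbles: 1001001110110001
  1001 = 9
  0011 = 3
  1011 = B
  0001 = 1
= 0x93B1


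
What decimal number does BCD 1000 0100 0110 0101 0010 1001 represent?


Each 4-bit group → digit:
  1000 → 8
  0100 → 4
  0110 → 6
  0101 → 5
  0010 → 2
  1001 → 9
= 846529


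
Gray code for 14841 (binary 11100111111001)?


Binary: 11100111111001
Gray code: G = B XOR (B >> 1)
B >> 1 = 01110011111100
11100111111001 XOR 01110011111100:
  1 XOR 0 = 1
  1 XOR 1 = 0
  1 XOR 1 = 0
  0 XOR 1 = 1
  0 XOR 0 = 0
  1 XOR 0 = 1
  1 XOR 1 = 0
  1 XOR 1 = 0
  1 XOR 1 = 0
  1 XOR 1 = 0
  1 XOR 1 = 0
  0 XOR 1 = 1
  0 XOR 0 = 0
  1 XOR 0 = 1
= 10010100000101


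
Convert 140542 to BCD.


Each digit → 4-bit binary:
  1 → 0001
  4 → 0100
  0 → 0000
  5 → 0101
  4 → 0100
  2 → 0010
= 0001 0100 0000 0101 0100 0010


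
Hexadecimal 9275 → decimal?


Positional values:
Position 0: 5 × 16^0 = 5 × 1 = 5
Position 1: 7 × 16^1 = 7 × 16 = 112
Position 2: 2 × 16^2 = 2 × 256 = 512
Position 3: 9 × 16^3 = 9 × 4096 = 36864
Sum = 5 + 112 + 512 + 36864
= 37493


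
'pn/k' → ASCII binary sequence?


String: 'pn/k'  (4 characters)
Per-character ASCII lookup:
  'p': lowercase starts at 97: 'p' = 97 + 15 = 112 → 1110000
  'n': lowercase starts at 97: 'n' = 97 + 13 = 110 → 1101110
  '/': special character: '/' = 47 → 101111
  'k': lowercase starts at 97: 'k' = 97 + 10 = 107 → 1101011
= 1110000 1101110 101111 1101011


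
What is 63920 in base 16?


Divide by 16 repeatedly:
63920 ÷ 16 = 3995 remainder 0 (0)
3995 ÷ 16 = 249 remainder 11 (B)
249 ÷ 16 = 15 remainder 9 (9)
15 ÷ 16 = 0 remainder 15 (F)
Reading remainders bottom-up:
= 0xF9B0


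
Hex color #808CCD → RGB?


Hex: #808CCD
R = 80₁₆ = 128
G = 8C₁₆ = 140
B = CD₁₆ = 205
= RGB(128, 140, 205)


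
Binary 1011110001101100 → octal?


Group into 3-bit groups: 001011110001101100
  001 = 1
  011 = 3
  110 = 6
  001 = 1
  101 = 5
  100 = 4
= 0o136154


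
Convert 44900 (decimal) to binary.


Divide by 2 repeatedly:
44900 ÷ 2 = 22450 remainder 0
22450 ÷ 2 = 11225 remainder 0
11225 ÷ 2 = 5612 remainder 1
5612 ÷ 2 = 2806 remainder 0
2806 ÷ 2 = 1403 remainder 0
1403 ÷ 2 = 701 remainder 1
701 ÷ 2 = 350 remainder 1
350 ÷ 2 = 175 remainder 0
175 ÷ 2 = 87 remainder 1
87 ÷ 2 = 43 remainder 1
43 ÷ 2 = 21 remainder 1
21 ÷ 2 = 10 remainder 1
10 ÷ 2 = 5 remainder 0
5 ÷ 2 = 2 remainder 1
2 ÷ 2 = 1 remainder 0
1 ÷ 2 = 0 remainder 1
Reading remainders bottom-up:
= 1010111101100100


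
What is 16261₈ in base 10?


Positional values:
Position 0: 1 × 8^0 = 1
Position 1: 6 × 8^1 = 48
Position 2: 2 × 8^2 = 128
Position 3: 6 × 8^3 = 3072
Position 4: 1 × 8^4 = 4096
Sum = 1 + 48 + 128 + 3072 + 4096
= 7345


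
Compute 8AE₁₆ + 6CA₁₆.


Align and add column by column (LSB to MSB, each column mod 16 with carry):
  08AE
+ 06CA
  ----
  col 0: E(14) + A(10) + 0 (carry in) = 24 → 8(8), carry out 1
  col 1: A(10) + C(12) + 1 (carry in) = 23 → 7(7), carry out 1
  col 2: 8(8) + 6(6) + 1 (carry in) = 15 → F(15), carry out 0
  col 3: 0(0) + 0(0) + 0 (carry in) = 0 → 0(0), carry out 0
Reading digits MSB→LSB: 0F78
Strip leading zeros: F78
= 0xF78


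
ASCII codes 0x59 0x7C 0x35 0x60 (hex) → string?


Codes (hex): 0x59 0x7C 0x35 0x60
Per-code ASCII lookup:
  0x59 = 89  (range 65-90: uppercase, 89 - 65 = 24) → 'Y'
  0x7C = 124  (special character) → '|'
  0x35 = 53  (range 48-57: digits, 53 - 48 = 5) → '5'
  0x60 = 96  (special character) → '`'
= 'Y|5`'


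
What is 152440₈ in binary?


Each octal digit → 3 binary bits:
  1 = 001
  5 = 101
  2 = 010
  4 = 100
  4 = 100
  0 = 000
Concatenate: 001 101 010 100 100 000
= 001101010100100000


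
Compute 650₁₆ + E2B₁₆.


Align and add column by column (LSB to MSB, each column mod 16 with carry):
  0650
+ 0E2B
  ----
  col 0: 0(0) + B(11) + 0 (carry in) = 11 → B(11), carry out 0
  col 1: 5(5) + 2(2) + 0 (carry in) = 7 → 7(7), carry out 0
  col 2: 6(6) + E(14) + 0 (carry in) = 20 → 4(4), carry out 1
  col 3: 0(0) + 0(0) + 1 (carry in) = 1 → 1(1), carry out 0
Reading digits MSB→LSB: 147B
Strip leading zeros: 147B
= 0x147B


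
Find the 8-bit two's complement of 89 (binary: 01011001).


Original: 01011001
Step 1 - Invert all bits: 10100110
Step 2 - Add 1: 10100110 + 1
= 10100111 (represents -89)


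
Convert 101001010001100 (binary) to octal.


Group into 3-bit groups: 101001010001100
  101 = 5
  001 = 1
  010 = 2
  001 = 1
  100 = 4
= 0o51214


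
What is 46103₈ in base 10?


Positional values:
Position 0: 3 × 8^0 = 3
Position 1: 0 × 8^1 = 0
Position 2: 1 × 8^2 = 64
Position 3: 6 × 8^3 = 3072
Position 4: 4 × 8^4 = 16384
Sum = 3 + 0 + 64 + 3072 + 16384
= 19523


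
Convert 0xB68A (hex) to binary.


Each hex digit → 4 binary bits:
  B = 1011
  6 = 0110
  8 = 1000
  A = 1010
Concatenate: 1011 0110 1000 1010
= 1011011010001010


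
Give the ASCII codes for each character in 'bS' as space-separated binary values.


String: 'bS'  (2 characters)
Per-character ASCII lookup:
  'b': lowercase starts at 97: 'b' = 97 + 1 = 98 → 1100010
  'S': uppercase starts at 65: 'S' = 65 + 18 = 83 → 1010011
= 1100010 1010011


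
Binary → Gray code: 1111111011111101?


Binary: 1111111011111101
Gray code: G = B XOR (B >> 1)
B >> 1 = 0111111101111110
1111111011111101 XOR 0111111101111110:
  1 XOR 0 = 1
  1 XOR 1 = 0
  1 XOR 1 = 0
  1 XOR 1 = 0
  1 XOR 1 = 0
  1 XOR 1 = 0
  1 XOR 1 = 0
  0 XOR 1 = 1
  1 XOR 0 = 1
  1 XOR 1 = 0
  1 XOR 1 = 0
  1 XOR 1 = 0
  1 XOR 1 = 0
  1 XOR 1 = 0
  0 XOR 1 = 1
  1 XOR 0 = 1
= 1000000110000011


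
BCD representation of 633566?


Each digit → 4-bit binary:
  6 → 0110
  3 → 0011
  3 → 0011
  5 → 0101
  6 → 0110
  6 → 0110
= 0110 0011 0011 0101 0110 0110


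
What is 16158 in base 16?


Divide by 16 repeatedly:
16158 ÷ 16 = 1009 remainder 14 (E)
1009 ÷ 16 = 63 remainder 1 (1)
63 ÷ 16 = 3 remainder 15 (F)
3 ÷ 16 = 0 remainder 3 (3)
Reading remainders bottom-up:
= 0x3F1E


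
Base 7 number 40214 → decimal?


Positional values (base 7):
  4 × 7^0 = 4 × 1 = 4
  1 × 7^1 = 1 × 7 = 7
  2 × 7^2 = 2 × 49 = 98
  0 × 7^3 = 0 × 343 = 0
  4 × 7^4 = 4 × 2401 = 9604
Sum = 4 + 7 + 98 + 0 + 9604
= 9713


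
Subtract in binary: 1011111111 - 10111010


Align and subtract column by column (LSB to MSB, borrowing when needed):
  1011111111
- 0010111010
  ----------
  col 0: (1 - 0 borrow-in) - 0 → 1 - 0 = 1, borrow out 0
  col 1: (1 - 0 borrow-in) - 1 → 1 - 1 = 0, borrow out 0
  col 2: (1 - 0 borrow-in) - 0 → 1 - 0 = 1, borrow out 0
  col 3: (1 - 0 borrow-in) - 1 → 1 - 1 = 0, borrow out 0
  col 4: (1 - 0 borrow-in) - 1 → 1 - 1 = 0, borrow out 0
  col 5: (1 - 0 borrow-in) - 1 → 1 - 1 = 0, borrow out 0
  col 6: (1 - 0 borrow-in) - 0 → 1 - 0 = 1, borrow out 0
  col 7: (1 - 0 borrow-in) - 1 → 1 - 1 = 0, borrow out 0
  col 8: (0 - 0 borrow-in) - 0 → 0 - 0 = 0, borrow out 0
  col 9: (1 - 0 borrow-in) - 0 → 1 - 0 = 1, borrow out 0
Reading bits MSB→LSB: 1001000101
Strip leading zeros: 1001000101
= 1001000101


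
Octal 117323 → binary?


Each octal digit → 3 binary bits:
  1 = 001
  1 = 001
  7 = 111
  3 = 011
  2 = 010
  3 = 011
Concatenate: 001 001 111 011 010 011
= 001001111011010011


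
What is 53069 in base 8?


Divide by 8 repeatedly:
53069 ÷ 8 = 6633 remainder 5
6633 ÷ 8 = 829 remainder 1
829 ÷ 8 = 103 remainder 5
103 ÷ 8 = 12 remainder 7
12 ÷ 8 = 1 remainder 4
1 ÷ 8 = 0 remainder 1
Reading remainders bottom-up:
= 0o147515


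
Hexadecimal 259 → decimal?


Positional values:
Position 0: 9 × 16^0 = 9 × 1 = 9
Position 1: 5 × 16^1 = 5 × 16 = 80
Position 2: 2 × 16^2 = 2 × 256 = 512
Sum = 9 + 80 + 512
= 601


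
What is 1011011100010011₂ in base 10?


Positional values:
Bit 0: 1 × 2^0 = 1
Bit 1: 1 × 2^1 = 2
Bit 4: 1 × 2^4 = 16
Bit 8: 1 × 2^8 = 256
Bit 9: 1 × 2^9 = 512
Bit 10: 1 × 2^10 = 1024
Bit 12: 1 × 2^12 = 4096
Bit 13: 1 × 2^13 = 8192
Bit 15: 1 × 2^15 = 32768
Sum = 1 + 2 + 16 + 256 + 512 + 1024 + 4096 + 8192 + 32768
= 46867


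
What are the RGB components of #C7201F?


Hex: #C7201F
R = C7₁₆ = 199
G = 20₁₆ = 32
B = 1F₁₆ = 31
= RGB(199, 32, 31)


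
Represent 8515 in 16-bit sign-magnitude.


Sign bit: 0 (positive)
Magnitude: 8515 = 010000101000011
= 0010000101000011


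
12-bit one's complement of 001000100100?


Original: 001000100100
Invert all bits:
  bit 0: 0 → 1
  bit 1: 0 → 1
  bit 2: 1 → 0
  bit 3: 0 → 1
  bit 4: 0 → 1
  bit 5: 0 → 1
  bit 6: 1 → 0
  bit 7: 0 → 1
  bit 8: 0 → 1
  bit 9: 1 → 0
  bit 10: 0 → 1
  bit 11: 0 → 1
= 110111011011


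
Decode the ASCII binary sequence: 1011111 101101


Codes (binary): 1011111 101101
Per-code ASCII lookup:
  1011111 = 95  (special character) → '_'
  101101 = 45  (special character) → '-'
= '_-'


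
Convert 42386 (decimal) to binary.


Divide by 2 repeatedly:
42386 ÷ 2 = 21193 remainder 0
21193 ÷ 2 = 10596 remainder 1
10596 ÷ 2 = 5298 remainder 0
5298 ÷ 2 = 2649 remainder 0
2649 ÷ 2 = 1324 remainder 1
1324 ÷ 2 = 662 remainder 0
662 ÷ 2 = 331 remainder 0
331 ÷ 2 = 165 remainder 1
165 ÷ 2 = 82 remainder 1
82 ÷ 2 = 41 remainder 0
41 ÷ 2 = 20 remainder 1
20 ÷ 2 = 10 remainder 0
10 ÷ 2 = 5 remainder 0
5 ÷ 2 = 2 remainder 1
2 ÷ 2 = 1 remainder 0
1 ÷ 2 = 0 remainder 1
Reading remainders bottom-up:
= 1010010110010010


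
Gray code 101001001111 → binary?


Gray code: 101001001111
MSB stays the same: 1
Each subsequent bit = prev_binary XOR current_gray:
  B[1] = 1 XOR 0 = 1
  B[2] = 1 XOR 1 = 0
  B[3] = 0 XOR 0 = 0
  B[4] = 0 XOR 0 = 0
  B[5] = 0 XOR 1 = 1
  B[6] = 1 XOR 0 = 1
  B[7] = 1 XOR 0 = 1
  B[8] = 1 XOR 1 = 0
  B[9] = 0 XOR 1 = 1
  B[10] = 1 XOR 1 = 0
  B[11] = 0 XOR 1 = 1
= 110001110101 (3189 decimal)


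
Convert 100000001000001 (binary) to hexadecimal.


Group into 4-bit nibbles: 0100000001000001
  0100 = 4
  0000 = 0
  0100 = 4
  0001 = 1
= 0x4041


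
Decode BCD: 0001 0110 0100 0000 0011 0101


Each 4-bit group → digit:
  0001 → 1
  0110 → 6
  0100 → 4
  0000 → 0
  0011 → 3
  0101 → 5
= 164035


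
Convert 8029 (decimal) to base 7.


Divide by 7 repeatedly:
8029 ÷ 7 = 1147 remainder 0
1147 ÷ 7 = 163 remainder 6
163 ÷ 7 = 23 remainder 2
23 ÷ 7 = 3 remainder 2
3 ÷ 7 = 0 remainder 3
Reading remainders bottom-up:
= 32260


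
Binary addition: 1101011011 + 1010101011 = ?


Align and add column by column (LSB to MSB, carry propagating):
  01101011011
+ 01010101011
  -----------
  col 0: 1 + 1 + 0 (carry in) = 2 → bit 0, carry out 1
  col 1: 1 + 1 + 1 (carry in) = 3 → bit 1, carry out 1
  col 2: 0 + 0 + 1 (carry in) = 1 → bit 1, carry out 0
  col 3: 1 + 1 + 0 (carry in) = 2 → bit 0, carry out 1
  col 4: 1 + 0 + 1 (carry in) = 2 → bit 0, carry out 1
  col 5: 0 + 1 + 1 (carry in) = 2 → bit 0, carry out 1
  col 6: 1 + 0 + 1 (carry in) = 2 → bit 0, carry out 1
  col 7: 0 + 1 + 1 (carry in) = 2 → bit 0, carry out 1
  col 8: 1 + 0 + 1 (carry in) = 2 → bit 0, carry out 1
  col 9: 1 + 1 + 1 (carry in) = 3 → bit 1, carry out 1
  col 10: 0 + 0 + 1 (carry in) = 1 → bit 1, carry out 0
Reading bits MSB→LSB: 11000000110
Strip leading zeros: 11000000110
= 11000000110


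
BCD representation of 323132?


Each digit → 4-bit binary:
  3 → 0011
  2 → 0010
  3 → 0011
  1 → 0001
  3 → 0011
  2 → 0010
= 0011 0010 0011 0001 0011 0010


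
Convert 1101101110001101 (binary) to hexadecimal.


Group into 4-bit nibbles: 1101101110001101
  1101 = D
  1011 = B
  1000 = 8
  1101 = D
= 0xDB8D


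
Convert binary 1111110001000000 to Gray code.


Binary: 1111110001000000
Gray code: G = B XOR (B >> 1)
B >> 1 = 0111111000100000
1111110001000000 XOR 0111111000100000:
  1 XOR 0 = 1
  1 XOR 1 = 0
  1 XOR 1 = 0
  1 XOR 1 = 0
  1 XOR 1 = 0
  1 XOR 1 = 0
  0 XOR 1 = 1
  0 XOR 0 = 0
  0 XOR 0 = 0
  1 XOR 0 = 1
  0 XOR 1 = 1
  0 XOR 0 = 0
  0 XOR 0 = 0
  0 XOR 0 = 0
  0 XOR 0 = 0
  0 XOR 0 = 0
= 1000001001100000


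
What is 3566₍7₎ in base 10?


Positional values (base 7):
  6 × 7^0 = 6 × 1 = 6
  6 × 7^1 = 6 × 7 = 42
  5 × 7^2 = 5 × 49 = 245
  3 × 7^3 = 3 × 343 = 1029
Sum = 6 + 42 + 245 + 1029
= 1322


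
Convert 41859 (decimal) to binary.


Divide by 2 repeatedly:
41859 ÷ 2 = 20929 remainder 1
20929 ÷ 2 = 10464 remainder 1
10464 ÷ 2 = 5232 remainder 0
5232 ÷ 2 = 2616 remainder 0
2616 ÷ 2 = 1308 remainder 0
1308 ÷ 2 = 654 remainder 0
654 ÷ 2 = 327 remainder 0
327 ÷ 2 = 163 remainder 1
163 ÷ 2 = 81 remainder 1
81 ÷ 2 = 40 remainder 1
40 ÷ 2 = 20 remainder 0
20 ÷ 2 = 10 remainder 0
10 ÷ 2 = 5 remainder 0
5 ÷ 2 = 2 remainder 1
2 ÷ 2 = 1 remainder 0
1 ÷ 2 = 0 remainder 1
Reading remainders bottom-up:
= 1010001110000011


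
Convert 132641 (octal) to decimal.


Positional values:
Position 0: 1 × 8^0 = 1
Position 1: 4 × 8^1 = 32
Position 2: 6 × 8^2 = 384
Position 3: 2 × 8^3 = 1024
Position 4: 3 × 8^4 = 12288
Position 5: 1 × 8^5 = 32768
Sum = 1 + 32 + 384 + 1024 + 12288 + 32768
= 46497


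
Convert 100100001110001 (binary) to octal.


Group into 3-bit groups: 100100001110001
  100 = 4
  100 = 4
  001 = 1
  110 = 6
  001 = 1
= 0o44161


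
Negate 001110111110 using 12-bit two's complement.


Original: 001110111110
Step 1 - Invert all bits: 110001000001
Step 2 - Add 1: 110001000001 + 1
= 110001000010 (represents -958)


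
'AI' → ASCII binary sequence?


String: 'AI'  (2 characters)
Per-character ASCII lookup:
  'A': uppercase starts at 65: 'A' = 65 + 0 = 65 → 1000001
  'I': uppercase starts at 65: 'I' = 65 + 8 = 73 → 1001001
= 1000001 1001001


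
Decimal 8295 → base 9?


Divide by 9 repeatedly:
8295 ÷ 9 = 921 remainder 6
921 ÷ 9 = 102 remainder 3
102 ÷ 9 = 11 remainder 3
11 ÷ 9 = 1 remainder 2
1 ÷ 9 = 0 remainder 1
Reading remainders bottom-up:
= 12336


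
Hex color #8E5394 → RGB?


Hex: #8E5394
R = 8E₁₆ = 142
G = 53₁₆ = 83
B = 94₁₆ = 148
= RGB(142, 83, 148)


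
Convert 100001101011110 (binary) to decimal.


Positional values:
Bit 1: 1 × 2^1 = 2
Bit 2: 1 × 2^2 = 4
Bit 3: 1 × 2^3 = 8
Bit 4: 1 × 2^4 = 16
Bit 6: 1 × 2^6 = 64
Bit 8: 1 × 2^8 = 256
Bit 9: 1 × 2^9 = 512
Bit 14: 1 × 2^14 = 16384
Sum = 2 + 4 + 8 + 16 + 64 + 256 + 512 + 16384
= 17246


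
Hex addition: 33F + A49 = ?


Align and add column by column (LSB to MSB, each column mod 16 with carry):
  033F
+ 0A49
  ----
  col 0: F(15) + 9(9) + 0 (carry in) = 24 → 8(8), carry out 1
  col 1: 3(3) + 4(4) + 1 (carry in) = 8 → 8(8), carry out 0
  col 2: 3(3) + A(10) + 0 (carry in) = 13 → D(13), carry out 0
  col 3: 0(0) + 0(0) + 0 (carry in) = 0 → 0(0), carry out 0
Reading digits MSB→LSB: 0D88
Strip leading zeros: D88
= 0xD88


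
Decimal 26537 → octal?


Divide by 8 repeatedly:
26537 ÷ 8 = 3317 remainder 1
3317 ÷ 8 = 414 remainder 5
414 ÷ 8 = 51 remainder 6
51 ÷ 8 = 6 remainder 3
6 ÷ 8 = 0 remainder 6
Reading remainders bottom-up:
= 0o63651


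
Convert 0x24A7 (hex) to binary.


Each hex digit → 4 binary bits:
  2 = 0010
  4 = 0100
  A = 1010
  7 = 0111
Concatenate: 0010 0100 1010 0111
= 0010010010100111


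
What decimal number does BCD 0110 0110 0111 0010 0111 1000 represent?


Each 4-bit group → digit:
  0110 → 6
  0110 → 6
  0111 → 7
  0010 → 2
  0111 → 7
  1000 → 8
= 667278


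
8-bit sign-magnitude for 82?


Sign bit: 0 (positive)
Magnitude: 82 = 1010010
= 01010010


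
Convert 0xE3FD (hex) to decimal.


Positional values:
Position 0: D × 16^0 = 13 × 1 = 13
Position 1: F × 16^1 = 15 × 16 = 240
Position 2: 3 × 16^2 = 3 × 256 = 768
Position 3: E × 16^3 = 14 × 4096 = 57344
Sum = 13 + 240 + 768 + 57344
= 58365


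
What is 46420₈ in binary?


Each octal digit → 3 binary bits:
  4 = 100
  6 = 110
  4 = 100
  2 = 010
  0 = 000
Concatenate: 100 110 100 010 000
= 100110100010000


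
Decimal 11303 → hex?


Divide by 16 repeatedly:
11303 ÷ 16 = 706 remainder 7 (7)
706 ÷ 16 = 44 remainder 2 (2)
44 ÷ 16 = 2 remainder 12 (C)
2 ÷ 16 = 0 remainder 2 (2)
Reading remainders bottom-up:
= 0x2C27


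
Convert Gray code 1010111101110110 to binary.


Gray code: 1010111101110110
MSB stays the same: 1
Each subsequent bit = prev_binary XOR current_gray:
  B[1] = 1 XOR 0 = 1
  B[2] = 1 XOR 1 = 0
  B[3] = 0 XOR 0 = 0
  B[4] = 0 XOR 1 = 1
  B[5] = 1 XOR 1 = 0
  B[6] = 0 XOR 1 = 1
  B[7] = 1 XOR 1 = 0
  B[8] = 0 XOR 0 = 0
  B[9] = 0 XOR 1 = 1
  B[10] = 1 XOR 1 = 0
  B[11] = 0 XOR 1 = 1
  B[12] = 1 XOR 0 = 1
  B[13] = 1 XOR 1 = 0
  B[14] = 0 XOR 1 = 1
  B[15] = 1 XOR 0 = 1
= 1100101001011011 (51803 decimal)


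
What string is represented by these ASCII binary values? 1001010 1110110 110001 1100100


Codes (binary): 1001010 1110110 110001 1100100
Per-code ASCII lookup:
  1001010 = 74  (range 65-90: uppercase, 74 - 65 = 9) → 'J'
  1110110 = 118  (range 97-122: lowercase, 118 - 97 = 21) → 'v'
  110001 = 49  (range 48-57: digits, 49 - 48 = 1) → '1'
  1100100 = 100  (range 97-122: lowercase, 100 - 97 = 3) → 'd'
= 'Jv1d'


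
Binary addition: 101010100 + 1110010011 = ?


Align and add column by column (LSB to MSB, carry propagating):
  00101010100
+ 01110010011
  -----------
  col 0: 0 + 1 + 0 (carry in) = 1 → bit 1, carry out 0
  col 1: 0 + 1 + 0 (carry in) = 1 → bit 1, carry out 0
  col 2: 1 + 0 + 0 (carry in) = 1 → bit 1, carry out 0
  col 3: 0 + 0 + 0 (carry in) = 0 → bit 0, carry out 0
  col 4: 1 + 1 + 0 (carry in) = 2 → bit 0, carry out 1
  col 5: 0 + 0 + 1 (carry in) = 1 → bit 1, carry out 0
  col 6: 1 + 0 + 0 (carry in) = 1 → bit 1, carry out 0
  col 7: 0 + 1 + 0 (carry in) = 1 → bit 1, carry out 0
  col 8: 1 + 1 + 0 (carry in) = 2 → bit 0, carry out 1
  col 9: 0 + 1 + 1 (carry in) = 2 → bit 0, carry out 1
  col 10: 0 + 0 + 1 (carry in) = 1 → bit 1, carry out 0
Reading bits MSB→LSB: 10011100111
Strip leading zeros: 10011100111
= 10011100111


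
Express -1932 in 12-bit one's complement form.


Original: 011110001100
Invert all bits:
  bit 0: 0 → 1
  bit 1: 1 → 0
  bit 2: 1 → 0
  bit 3: 1 → 0
  bit 4: 1 → 0
  bit 5: 0 → 1
  bit 6: 0 → 1
  bit 7: 0 → 1
  bit 8: 1 → 0
  bit 9: 1 → 0
  bit 10: 0 → 1
  bit 11: 0 → 1
= 100001110011


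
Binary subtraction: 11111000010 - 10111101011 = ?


Align and subtract column by column (LSB to MSB, borrowing when needed):
  11111000010
- 10111101011
  -----------
  col 0: (0 - 0 borrow-in) - 1 → borrow from next column: (0+2) - 1 = 1, borrow out 1
  col 1: (1 - 1 borrow-in) - 1 → borrow from next column: (0+2) - 1 = 1, borrow out 1
  col 2: (0 - 1 borrow-in) - 0 → borrow from next column: (-1+2) - 0 = 1, borrow out 1
  col 3: (0 - 1 borrow-in) - 1 → borrow from next column: (-1+2) - 1 = 0, borrow out 1
  col 4: (0 - 1 borrow-in) - 0 → borrow from next column: (-1+2) - 0 = 1, borrow out 1
  col 5: (0 - 1 borrow-in) - 1 → borrow from next column: (-1+2) - 1 = 0, borrow out 1
  col 6: (1 - 1 borrow-in) - 1 → borrow from next column: (0+2) - 1 = 1, borrow out 1
  col 7: (1 - 1 borrow-in) - 1 → borrow from next column: (0+2) - 1 = 1, borrow out 1
  col 8: (1 - 1 borrow-in) - 1 → borrow from next column: (0+2) - 1 = 1, borrow out 1
  col 9: (1 - 1 borrow-in) - 0 → 0 - 0 = 0, borrow out 0
  col 10: (1 - 0 borrow-in) - 1 → 1 - 1 = 0, borrow out 0
Reading bits MSB→LSB: 00111010111
Strip leading zeros: 111010111
= 111010111


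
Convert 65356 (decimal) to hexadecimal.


Divide by 16 repeatedly:
65356 ÷ 16 = 4084 remainder 12 (C)
4084 ÷ 16 = 255 remainder 4 (4)
255 ÷ 16 = 15 remainder 15 (F)
15 ÷ 16 = 0 remainder 15 (F)
Reading remainders bottom-up:
= 0xFF4C


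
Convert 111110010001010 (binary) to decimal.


Positional values:
Bit 1: 1 × 2^1 = 2
Bit 3: 1 × 2^3 = 8
Bit 7: 1 × 2^7 = 128
Bit 10: 1 × 2^10 = 1024
Bit 11: 1 × 2^11 = 2048
Bit 12: 1 × 2^12 = 4096
Bit 13: 1 × 2^13 = 8192
Bit 14: 1 × 2^14 = 16384
Sum = 2 + 8 + 128 + 1024 + 2048 + 4096 + 8192 + 16384
= 31882


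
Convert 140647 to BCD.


Each digit → 4-bit binary:
  1 → 0001
  4 → 0100
  0 → 0000
  6 → 0110
  4 → 0100
  7 → 0111
= 0001 0100 0000 0110 0100 0111


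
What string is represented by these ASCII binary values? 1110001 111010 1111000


Codes (binary): 1110001 111010 1111000
Per-code ASCII lookup:
  1110001 = 113  (range 97-122: lowercase, 113 - 97 = 16) → 'q'
  111010 = 58  (special character) → ':'
  1111000 = 120  (range 97-122: lowercase, 120 - 97 = 23) → 'x'
= 'q:x'


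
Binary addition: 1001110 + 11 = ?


Align and add column by column (LSB to MSB, carry propagating):
  01001110
+ 00000011
  --------
  col 0: 0 + 1 + 0 (carry in) = 1 → bit 1, carry out 0
  col 1: 1 + 1 + 0 (carry in) = 2 → bit 0, carry out 1
  col 2: 1 + 0 + 1 (carry in) = 2 → bit 0, carry out 1
  col 3: 1 + 0 + 1 (carry in) = 2 → bit 0, carry out 1
  col 4: 0 + 0 + 1 (carry in) = 1 → bit 1, carry out 0
  col 5: 0 + 0 + 0 (carry in) = 0 → bit 0, carry out 0
  col 6: 1 + 0 + 0 (carry in) = 1 → bit 1, carry out 0
  col 7: 0 + 0 + 0 (carry in) = 0 → bit 0, carry out 0
Reading bits MSB→LSB: 01010001
Strip leading zeros: 1010001
= 1010001


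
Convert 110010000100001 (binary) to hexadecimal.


Group into 4-bit nibbles: 0110010000100001
  0110 = 6
  0100 = 4
  0010 = 2
  0001 = 1
= 0x6421


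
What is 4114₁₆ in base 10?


Positional values:
Position 0: 4 × 16^0 = 4 × 1 = 4
Position 1: 1 × 16^1 = 1 × 16 = 16
Position 2: 1 × 16^2 = 1 × 256 = 256
Position 3: 4 × 16^3 = 4 × 4096 = 16384
Sum = 4 + 16 + 256 + 16384
= 16660


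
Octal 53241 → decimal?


Positional values:
Position 0: 1 × 8^0 = 1
Position 1: 4 × 8^1 = 32
Position 2: 2 × 8^2 = 128
Position 3: 3 × 8^3 = 1536
Position 4: 5 × 8^4 = 20480
Sum = 1 + 32 + 128 + 1536 + 20480
= 22177


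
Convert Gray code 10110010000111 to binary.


Gray code: 10110010000111
MSB stays the same: 1
Each subsequent bit = prev_binary XOR current_gray:
  B[1] = 1 XOR 0 = 1
  B[2] = 1 XOR 1 = 0
  B[3] = 0 XOR 1 = 1
  B[4] = 1 XOR 0 = 1
  B[5] = 1 XOR 0 = 1
  B[6] = 1 XOR 1 = 0
  B[7] = 0 XOR 0 = 0
  B[8] = 0 XOR 0 = 0
  B[9] = 0 XOR 0 = 0
  B[10] = 0 XOR 0 = 0
  B[11] = 0 XOR 1 = 1
  B[12] = 1 XOR 1 = 0
  B[13] = 0 XOR 1 = 1
= 11011100000101 (14085 decimal)


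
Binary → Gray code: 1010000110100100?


Binary: 1010000110100100
Gray code: G = B XOR (B >> 1)
B >> 1 = 0101000011010010
1010000110100100 XOR 0101000011010010:
  1 XOR 0 = 1
  0 XOR 1 = 1
  1 XOR 0 = 1
  0 XOR 1 = 1
  0 XOR 0 = 0
  0 XOR 0 = 0
  0 XOR 0 = 0
  1 XOR 0 = 1
  1 XOR 1 = 0
  0 XOR 1 = 1
  1 XOR 0 = 1
  0 XOR 1 = 1
  0 XOR 0 = 0
  1 XOR 0 = 1
  0 XOR 1 = 1
  0 XOR 0 = 0
= 1111000101110110


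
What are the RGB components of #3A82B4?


Hex: #3A82B4
R = 3A₁₆ = 58
G = 82₁₆ = 130
B = B4₁₆ = 180
= RGB(58, 130, 180)


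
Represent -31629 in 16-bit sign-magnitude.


Sign bit: 1 (negative)
Magnitude: 31629 = 111101110001101
= 1111101110001101


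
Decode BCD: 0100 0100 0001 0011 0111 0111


Each 4-bit group → digit:
  0100 → 4
  0100 → 4
  0001 → 1
  0011 → 3
  0111 → 7
  0111 → 7
= 441377


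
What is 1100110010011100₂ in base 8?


Group into 3-bit groups: 001100110010011100
  001 = 1
  100 = 4
  110 = 6
  010 = 2
  011 = 3
  100 = 4
= 0o146234


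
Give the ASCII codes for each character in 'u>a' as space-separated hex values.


String: 'u>a'  (3 characters)
Per-character ASCII lookup:
  'u': lowercase starts at 97: 'u' = 97 + 20 = 117 → 0x75
  '>': special character: '>' = 62 → 0x3E
  'a': lowercase starts at 97: 'a' = 97 + 0 = 97 → 0x61
= 0x75 0x3E 0x61


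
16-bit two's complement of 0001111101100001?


Original: 0001111101100001
Step 1 - Invert all bits: 1110000010011110
Step 2 - Add 1: 1110000010011110 + 1
= 1110000010011111 (represents -8033)


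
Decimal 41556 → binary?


Divide by 2 repeatedly:
41556 ÷ 2 = 20778 remainder 0
20778 ÷ 2 = 10389 remainder 0
10389 ÷ 2 = 5194 remainder 1
5194 ÷ 2 = 2597 remainder 0
2597 ÷ 2 = 1298 remainder 1
1298 ÷ 2 = 649 remainder 0
649 ÷ 2 = 324 remainder 1
324 ÷ 2 = 162 remainder 0
162 ÷ 2 = 81 remainder 0
81 ÷ 2 = 40 remainder 1
40 ÷ 2 = 20 remainder 0
20 ÷ 2 = 10 remainder 0
10 ÷ 2 = 5 remainder 0
5 ÷ 2 = 2 remainder 1
2 ÷ 2 = 1 remainder 0
1 ÷ 2 = 0 remainder 1
Reading remainders bottom-up:
= 1010001001010100


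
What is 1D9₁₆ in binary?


Each hex digit → 4 binary bits:
  1 = 0001
  D = 1101
  9 = 1001
Concatenate: 0001 1101 1001
= 000111011001


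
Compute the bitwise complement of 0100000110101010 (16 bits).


Original: 0100000110101010
Invert all bits:
  bit 0: 0 → 1
  bit 1: 1 → 0
  bit 2: 0 → 1
  bit 3: 0 → 1
  bit 4: 0 → 1
  bit 5: 0 → 1
  bit 6: 0 → 1
  bit 7: 1 → 0
  bit 8: 1 → 0
  bit 9: 0 → 1
  bit 10: 1 → 0
  bit 11: 0 → 1
  bit 12: 1 → 0
  bit 13: 0 → 1
  bit 14: 1 → 0
  bit 15: 0 → 1
= 1011111001010101


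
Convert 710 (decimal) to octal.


Divide by 8 repeatedly:
710 ÷ 8 = 88 remainder 6
88 ÷ 8 = 11 remainder 0
11 ÷ 8 = 1 remainder 3
1 ÷ 8 = 0 remainder 1
Reading remainders bottom-up:
= 0o1306


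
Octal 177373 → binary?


Each octal digit → 3 binary bits:
  1 = 001
  7 = 111
  7 = 111
  3 = 011
  7 = 111
  3 = 011
Concatenate: 001 111 111 011 111 011
= 001111111011111011


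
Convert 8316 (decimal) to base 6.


Divide by 6 repeatedly:
8316 ÷ 6 = 1386 remainder 0
1386 ÷ 6 = 231 remainder 0
231 ÷ 6 = 38 remainder 3
38 ÷ 6 = 6 remainder 2
6 ÷ 6 = 1 remainder 0
1 ÷ 6 = 0 remainder 1
Reading remainders bottom-up:
= 102300


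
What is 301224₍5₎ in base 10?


Positional values (base 5):
  4 × 5^0 = 4 × 1 = 4
  2 × 5^1 = 2 × 5 = 10
  2 × 5^2 = 2 × 25 = 50
  1 × 5^3 = 1 × 125 = 125
  0 × 5^4 = 0 × 625 = 0
  3 × 5^5 = 3 × 3125 = 9375
Sum = 4 + 10 + 50 + 125 + 0 + 9375
= 9564


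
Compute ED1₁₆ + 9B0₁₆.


Align and add column by column (LSB to MSB, each column mod 16 with carry):
  0ED1
+ 09B0
  ----
  col 0: 1(1) + 0(0) + 0 (carry in) = 1 → 1(1), carry out 0
  col 1: D(13) + B(11) + 0 (carry in) = 24 → 8(8), carry out 1
  col 2: E(14) + 9(9) + 1 (carry in) = 24 → 8(8), carry out 1
  col 3: 0(0) + 0(0) + 1 (carry in) = 1 → 1(1), carry out 0
Reading digits MSB→LSB: 1881
Strip leading zeros: 1881
= 0x1881


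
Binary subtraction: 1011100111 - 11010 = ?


Align and subtract column by column (LSB to MSB, borrowing when needed):
  1011100111
- 0000011010
  ----------
  col 0: (1 - 0 borrow-in) - 0 → 1 - 0 = 1, borrow out 0
  col 1: (1 - 0 borrow-in) - 1 → 1 - 1 = 0, borrow out 0
  col 2: (1 - 0 borrow-in) - 0 → 1 - 0 = 1, borrow out 0
  col 3: (0 - 0 borrow-in) - 1 → borrow from next column: (0+2) - 1 = 1, borrow out 1
  col 4: (0 - 1 borrow-in) - 1 → borrow from next column: (-1+2) - 1 = 0, borrow out 1
  col 5: (1 - 1 borrow-in) - 0 → 0 - 0 = 0, borrow out 0
  col 6: (1 - 0 borrow-in) - 0 → 1 - 0 = 1, borrow out 0
  col 7: (1 - 0 borrow-in) - 0 → 1 - 0 = 1, borrow out 0
  col 8: (0 - 0 borrow-in) - 0 → 0 - 0 = 0, borrow out 0
  col 9: (1 - 0 borrow-in) - 0 → 1 - 0 = 1, borrow out 0
Reading bits MSB→LSB: 1011001101
Strip leading zeros: 1011001101
= 1011001101


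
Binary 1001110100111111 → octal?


Group into 3-bit groups: 001001110100111111
  001 = 1
  001 = 1
  110 = 6
  100 = 4
  111 = 7
  111 = 7
= 0o116477
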